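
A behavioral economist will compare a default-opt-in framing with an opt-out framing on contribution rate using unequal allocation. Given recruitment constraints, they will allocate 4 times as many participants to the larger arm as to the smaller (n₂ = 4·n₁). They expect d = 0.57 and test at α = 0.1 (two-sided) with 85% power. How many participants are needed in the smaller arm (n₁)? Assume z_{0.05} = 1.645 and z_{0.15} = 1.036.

n₁ = 28

With allocation ratio k = n₂/n₁ = 4, Var(x̄₁−x̄₂) = σ²(1/n₁ + 1/(k·n₁)) = σ²·(k+1)/(k·n₁).
So n₁ = (1 + 1/k)·((z_{α/2} + z_β)/d)² = 1.250 × (2.681/0.57)².
n₁ = 1.250 × 22.12 = 27.7.
Round up: n₁ = 28, giving n₂ = 4 × 28 = 112.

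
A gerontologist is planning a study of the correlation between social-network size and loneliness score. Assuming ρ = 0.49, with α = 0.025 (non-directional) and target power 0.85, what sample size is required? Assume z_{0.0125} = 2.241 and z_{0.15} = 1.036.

Fisher's z: C = ½·ln((1+r)/(1−r)) = ½·ln(2.9216) = 0.5361.
n = ((z_{α/2} + z_β)/C)² + 3.
(2.241 + 1.036) / 0.5361 = 3.277 / 0.5361 = 6.113.
n = 6.113² + 3 = 37.36 + 3 = 40.4.
Round up.

n = 41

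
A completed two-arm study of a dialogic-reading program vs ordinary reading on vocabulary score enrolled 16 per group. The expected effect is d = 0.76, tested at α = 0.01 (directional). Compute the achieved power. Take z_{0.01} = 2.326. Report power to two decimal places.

For two equal groups, power = Φ(d·√(n/2) − z_{α}).
d·√(n/2) = 0.76 × √(16/2) = 0.76 × 2.828 = 2.150.
z_β = 2.150 − 2.326 = -0.176.
Power = Φ(-0.176) = 0.430.

power ≈ 0.43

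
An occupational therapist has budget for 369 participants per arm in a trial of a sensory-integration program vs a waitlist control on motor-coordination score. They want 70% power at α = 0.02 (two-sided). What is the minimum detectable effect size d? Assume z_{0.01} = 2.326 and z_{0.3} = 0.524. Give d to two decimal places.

d_min ≈ 0.21

For two independent groups of n = 369 each: d_min = (z_{α/2} + z_β)·√(2/n).
z-sum = 2.326 + 0.524 = 2.850.
d_min = 2.850 × √(2/369) = 2.850 × 0.0736 = 0.210.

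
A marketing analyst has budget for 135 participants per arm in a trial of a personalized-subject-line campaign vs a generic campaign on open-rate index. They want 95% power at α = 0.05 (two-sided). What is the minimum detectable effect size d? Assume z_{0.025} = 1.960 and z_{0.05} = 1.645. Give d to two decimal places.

d_min ≈ 0.44

For two independent groups of n = 135 each: d_min = (z_{α/2} + z_β)·√(2/n).
z-sum = 1.960 + 1.645 = 3.605.
d_min = 3.605 × √(2/135) = 3.605 × 0.1217 = 0.439.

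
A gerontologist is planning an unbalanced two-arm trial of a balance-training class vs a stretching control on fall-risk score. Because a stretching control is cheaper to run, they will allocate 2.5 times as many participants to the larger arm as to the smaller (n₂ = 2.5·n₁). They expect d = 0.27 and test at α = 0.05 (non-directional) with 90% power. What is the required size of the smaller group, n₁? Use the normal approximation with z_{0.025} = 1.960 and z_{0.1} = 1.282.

With allocation ratio k = n₂/n₁ = 2.5, Var(x̄₁−x̄₂) = σ²(1/n₁ + 1/(k·n₁)) = σ²·(k+1)/(k·n₁).
So n₁ = (1 + 1/k)·((z_{α/2} + z_β)/d)² = 1.400 × (3.242/0.27)².
n₁ = 1.400 × 144.18 = 201.8.
Round up: n₁ = 202, giving n₂ = 2.5 × 202 = 505.

n₁ = 202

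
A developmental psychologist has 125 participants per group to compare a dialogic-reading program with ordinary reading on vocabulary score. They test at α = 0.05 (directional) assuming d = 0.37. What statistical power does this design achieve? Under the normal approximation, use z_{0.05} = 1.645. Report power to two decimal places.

power ≈ 0.90

For two equal groups, power = Φ(d·√(n/2) − z_{α}).
d·√(n/2) = 0.37 × √(125/2) = 0.37 × 7.906 = 2.925.
z_β = 2.925 − 1.645 = 1.280.
Power = Φ(1.280) = 0.900.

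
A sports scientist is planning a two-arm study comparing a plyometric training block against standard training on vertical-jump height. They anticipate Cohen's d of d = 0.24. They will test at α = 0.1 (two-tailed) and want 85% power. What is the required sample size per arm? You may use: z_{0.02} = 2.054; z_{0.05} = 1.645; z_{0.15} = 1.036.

For two independent groups with equal n: n = 2·((z_{α/2} + z_β) / d)².
z_{α/2} + z_β = 1.645 + 1.036 = 2.681.
n = 2 × (2.681 / 0.24)² = 2 × 11.171² = 2 × 124.79 = 249.6.
Round up to the next whole participant.

n = 250 per group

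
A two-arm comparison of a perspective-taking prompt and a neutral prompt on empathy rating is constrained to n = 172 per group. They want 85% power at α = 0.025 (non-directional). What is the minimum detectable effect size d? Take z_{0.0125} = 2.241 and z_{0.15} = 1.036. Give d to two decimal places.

d_min ≈ 0.35

For two independent groups of n = 172 each: d_min = (z_{α/2} + z_β)·√(2/n).
z-sum = 2.241 + 1.036 = 3.277.
d_min = 3.277 × √(2/172) = 3.277 × 0.1078 = 0.353.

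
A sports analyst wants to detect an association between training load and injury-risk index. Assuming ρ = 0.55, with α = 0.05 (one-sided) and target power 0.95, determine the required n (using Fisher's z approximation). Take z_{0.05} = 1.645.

n = 32

Fisher's z: C = ½·ln((1+r)/(1−r)) = ½·ln(3.4444) = 0.6184.
n = ((z_{α} + z_β)/C)² + 3.
(1.645 + 1.645) / 0.6184 = 3.290 / 0.6184 = 5.320.
n = 5.320² + 3 = 28.30 + 3 = 31.3.
Round up.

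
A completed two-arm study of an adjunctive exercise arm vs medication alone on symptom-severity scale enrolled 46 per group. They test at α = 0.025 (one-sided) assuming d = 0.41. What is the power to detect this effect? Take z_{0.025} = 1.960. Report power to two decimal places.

For two equal groups, power = Φ(d·√(n/2) − z_{α}).
d·√(n/2) = 0.41 × √(46/2) = 0.41 × 4.796 = 1.966.
z_β = 1.966 − 1.960 = 0.006.
Power = Φ(0.006) = 0.503.

power ≈ 0.50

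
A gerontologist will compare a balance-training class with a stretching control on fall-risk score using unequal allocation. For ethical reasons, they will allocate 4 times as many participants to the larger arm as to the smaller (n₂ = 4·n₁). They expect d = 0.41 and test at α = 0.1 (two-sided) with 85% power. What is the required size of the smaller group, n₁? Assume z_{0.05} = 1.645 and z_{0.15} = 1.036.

n₁ = 54

With allocation ratio k = n₂/n₁ = 4, Var(x̄₁−x̄₂) = σ²(1/n₁ + 1/(k·n₁)) = σ²·(k+1)/(k·n₁).
So n₁ = (1 + 1/k)·((z_{α/2} + z_β)/d)² = 1.250 × (2.681/0.41)².
n₁ = 1.250 × 42.76 = 53.4.
Round up: n₁ = 54, giving n₂ = 4 × 54 = 216.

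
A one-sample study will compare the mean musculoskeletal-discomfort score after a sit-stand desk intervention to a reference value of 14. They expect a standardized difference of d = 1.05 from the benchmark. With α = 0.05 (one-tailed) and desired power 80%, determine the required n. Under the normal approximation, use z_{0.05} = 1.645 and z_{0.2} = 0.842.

For a one-sample test: n = ((z_{α} + z_β) / d)².
z_{α} + z_β = 1.645 + 0.842 = 2.487.
n = (2.487 / 1.05)² = 2.369² = 5.61.
Round up.

n = 6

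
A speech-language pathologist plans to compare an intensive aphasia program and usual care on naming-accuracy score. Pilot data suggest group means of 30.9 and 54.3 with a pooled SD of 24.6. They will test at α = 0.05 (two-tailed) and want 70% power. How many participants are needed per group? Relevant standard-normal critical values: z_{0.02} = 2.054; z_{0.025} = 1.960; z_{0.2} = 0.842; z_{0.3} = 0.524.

n = 14 per group

Cohen's d = |M₁ − M₂| / SD_pooled = |30.9 − 54.3| / 24.6 = 23.4 / 24.6 = 0.951.
For two independent groups with equal n: n = 2·((z_{α/2} + z_β) / d)².
z_{α/2} + z_β = 1.960 + 0.524 = 2.484.
n = 2 × (2.484 / 0.951)² = 2 × 2.612² = 2 × 6.82 = 13.6.
Round up to the next whole participant.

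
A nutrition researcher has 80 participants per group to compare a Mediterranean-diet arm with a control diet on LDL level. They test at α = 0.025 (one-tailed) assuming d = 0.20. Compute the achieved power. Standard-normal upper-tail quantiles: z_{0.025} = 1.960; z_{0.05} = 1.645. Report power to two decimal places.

For two equal groups, power = Φ(d·√(n/2) − z_{α}).
d·√(n/2) = 0.20 × √(80/2) = 0.20 × 6.325 = 1.265.
z_β = 1.265 − 1.960 = -0.695.
Power = Φ(-0.695) = 0.243.

power ≈ 0.24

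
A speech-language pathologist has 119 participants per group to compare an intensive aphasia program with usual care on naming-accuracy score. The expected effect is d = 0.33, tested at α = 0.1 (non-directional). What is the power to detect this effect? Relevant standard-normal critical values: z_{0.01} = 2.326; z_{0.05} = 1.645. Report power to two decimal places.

For two equal groups, power = Φ(d·√(n/2) − z_{α/2}).
d·√(n/2) = 0.33 × √(119/2) = 0.33 × 7.714 = 2.545.
z_β = 2.545 − 1.645 = 0.900.
Power = Φ(0.900) = 0.816.

power ≈ 0.82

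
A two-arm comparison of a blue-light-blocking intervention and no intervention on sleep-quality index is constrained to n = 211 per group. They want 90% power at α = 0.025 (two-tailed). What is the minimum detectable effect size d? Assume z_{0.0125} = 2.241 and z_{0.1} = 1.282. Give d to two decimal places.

d_min ≈ 0.34

For two independent groups of n = 211 each: d_min = (z_{α/2} + z_β)·√(2/n).
z-sum = 2.241 + 1.282 = 3.523.
d_min = 3.523 × √(2/211) = 3.523 × 0.0974 = 0.343.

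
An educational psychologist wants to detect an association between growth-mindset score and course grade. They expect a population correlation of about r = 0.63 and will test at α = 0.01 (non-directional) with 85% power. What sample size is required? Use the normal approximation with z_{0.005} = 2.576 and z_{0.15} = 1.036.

n = 27

Fisher's z: C = ½·ln((1+r)/(1−r)) = ½·ln(4.4054) = 0.7414.
n = ((z_{α/2} + z_β)/C)² + 3.
(2.576 + 1.036) / 0.7414 = 3.612 / 0.7414 = 4.872.
n = 4.872² + 3 = 23.74 + 3 = 26.7.
Round up.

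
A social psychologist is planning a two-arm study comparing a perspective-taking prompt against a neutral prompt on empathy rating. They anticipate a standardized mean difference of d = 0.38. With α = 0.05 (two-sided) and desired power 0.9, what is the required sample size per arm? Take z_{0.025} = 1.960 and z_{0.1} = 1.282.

n = 146 per group

For two independent groups with equal n: n = 2·((z_{α/2} + z_β) / d)².
z_{α/2} + z_β = 1.960 + 1.282 = 3.242.
n = 2 × (3.242 / 0.38)² = 2 × 8.532² = 2 × 72.79 = 145.6.
Round up to the next whole participant.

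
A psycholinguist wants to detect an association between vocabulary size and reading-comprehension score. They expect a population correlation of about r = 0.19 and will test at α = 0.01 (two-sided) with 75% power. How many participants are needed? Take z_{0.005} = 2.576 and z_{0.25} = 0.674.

n = 289

Fisher's z: C = ½·ln((1+r)/(1−r)) = ½·ln(1.4691) = 0.1923.
n = ((z_{α/2} + z_β)/C)² + 3.
(2.576 + 0.674) / 0.1923 = 3.250 / 0.1923 = 16.901.
n = 16.901² + 3 = 285.63 + 3 = 288.6.
Round up.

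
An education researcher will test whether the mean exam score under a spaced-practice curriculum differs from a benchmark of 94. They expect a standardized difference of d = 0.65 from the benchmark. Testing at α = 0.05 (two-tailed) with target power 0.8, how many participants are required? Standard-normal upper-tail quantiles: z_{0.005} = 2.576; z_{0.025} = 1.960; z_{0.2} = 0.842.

For a one-sample test: n = ((z_{α/2} + z_β) / d)².
z_{α/2} + z_β = 1.960 + 0.842 = 2.802.
n = (2.802 / 0.65)² = 4.311² = 18.58.
Round up.

n = 19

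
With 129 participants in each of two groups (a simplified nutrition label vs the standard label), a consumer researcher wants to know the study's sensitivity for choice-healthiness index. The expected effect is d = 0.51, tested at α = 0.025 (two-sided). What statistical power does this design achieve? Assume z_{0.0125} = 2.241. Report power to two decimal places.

For two equal groups, power = Φ(d·√(n/2) − z_{α/2}).
d·√(n/2) = 0.51 × √(129/2) = 0.51 × 8.031 = 4.096.
z_β = 4.096 − 2.241 = 1.855.
Power = Φ(1.855) = 0.968.

power ≈ 0.97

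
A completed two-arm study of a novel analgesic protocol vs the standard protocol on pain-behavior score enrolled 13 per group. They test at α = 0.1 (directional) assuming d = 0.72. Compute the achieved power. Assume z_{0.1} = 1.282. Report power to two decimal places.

For two equal groups, power = Φ(d·√(n/2) − z_{α}).
d·√(n/2) = 0.72 × √(13/2) = 0.72 × 2.550 = 1.836.
z_β = 1.836 − 1.282 = 0.554.
Power = Φ(0.554) = 0.710.

power ≈ 0.71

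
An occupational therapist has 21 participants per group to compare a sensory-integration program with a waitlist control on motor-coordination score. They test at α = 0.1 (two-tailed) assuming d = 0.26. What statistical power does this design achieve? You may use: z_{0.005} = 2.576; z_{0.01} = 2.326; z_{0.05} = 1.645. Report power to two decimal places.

power ≈ 0.21

For two equal groups, power = Φ(d·√(n/2) − z_{α/2}).
d·√(n/2) = 0.26 × √(21/2) = 0.26 × 3.240 = 0.842.
z_β = 0.842 − 1.645 = -0.803.
Power = Φ(-0.803) = 0.211.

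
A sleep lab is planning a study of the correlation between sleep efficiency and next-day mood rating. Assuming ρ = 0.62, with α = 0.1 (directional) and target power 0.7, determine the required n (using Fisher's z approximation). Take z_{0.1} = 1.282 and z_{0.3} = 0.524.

Fisher's z: C = ½·ln((1+r)/(1−r)) = ½·ln(4.2632) = 0.7250.
n = ((z_{α} + z_β)/C)² + 3.
(1.282 + 0.524) / 0.7250 = 1.806 / 0.7250 = 2.491.
n = 2.491² + 3 = 6.21 + 3 = 9.2.
Round up.

n = 10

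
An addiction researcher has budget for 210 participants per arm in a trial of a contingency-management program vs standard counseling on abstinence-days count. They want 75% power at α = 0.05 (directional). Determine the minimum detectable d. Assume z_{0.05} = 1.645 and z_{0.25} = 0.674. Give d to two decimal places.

d_min ≈ 0.23

For two independent groups of n = 210 each: d_min = (z_{α} + z_β)·√(2/n).
z-sum = 1.645 + 0.674 = 2.319.
d_min = 2.319 × √(2/210) = 2.319 × 0.0976 = 0.226.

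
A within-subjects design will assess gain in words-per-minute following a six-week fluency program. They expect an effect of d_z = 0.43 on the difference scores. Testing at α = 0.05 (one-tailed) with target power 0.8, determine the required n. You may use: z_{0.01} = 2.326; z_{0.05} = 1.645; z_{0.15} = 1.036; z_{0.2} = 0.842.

For a paired (one-sample on differences) test: n = ((z_{α} + z_β) / d)².
z_{α} + z_β = 1.645 + 0.842 = 2.487.
n = (2.487 / 0.43)² = 5.784² = 33.45.
Round up.

n = 34 pairs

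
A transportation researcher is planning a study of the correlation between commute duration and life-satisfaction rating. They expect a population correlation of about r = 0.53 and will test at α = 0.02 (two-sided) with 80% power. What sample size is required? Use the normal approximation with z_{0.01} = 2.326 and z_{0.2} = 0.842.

Fisher's z: C = ½·ln((1+r)/(1−r)) = ½·ln(3.2553) = 0.5901.
n = ((z_{α/2} + z_β)/C)² + 3.
(2.326 + 0.842) / 0.5901 = 3.168 / 0.5901 = 5.369.
n = 5.369² + 3 = 28.82 + 3 = 31.8.
Round up.

n = 32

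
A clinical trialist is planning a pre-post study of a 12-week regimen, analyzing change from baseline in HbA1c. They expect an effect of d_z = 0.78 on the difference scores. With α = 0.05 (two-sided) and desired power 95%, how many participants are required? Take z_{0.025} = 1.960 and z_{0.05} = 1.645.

For a paired (one-sample on differences) test: n = ((z_{α/2} + z_β) / d)².
z_{α/2} + z_β = 1.960 + 1.645 = 3.605.
n = (3.605 / 0.78)² = 4.622² = 21.36.
Round up.

n = 22 pairs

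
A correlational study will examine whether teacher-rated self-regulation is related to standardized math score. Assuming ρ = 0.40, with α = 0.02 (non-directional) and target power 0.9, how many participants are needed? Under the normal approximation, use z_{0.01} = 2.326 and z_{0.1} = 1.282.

Fisher's z: C = ½·ln((1+r)/(1−r)) = ½·ln(2.3333) = 0.4236.
n = ((z_{α/2} + z_β)/C)² + 3.
(2.326 + 1.282) / 0.4236 = 3.608 / 0.4236 = 8.517.
n = 8.517² + 3 = 72.55 + 3 = 75.5.
Round up.

n = 76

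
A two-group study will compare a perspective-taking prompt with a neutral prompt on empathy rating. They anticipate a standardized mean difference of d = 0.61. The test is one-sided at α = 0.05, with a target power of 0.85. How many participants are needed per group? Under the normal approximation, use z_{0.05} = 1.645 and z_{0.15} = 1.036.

n = 39 per group

For two independent groups with equal n: n = 2·((z_{α} + z_β) / d)².
z_{α} + z_β = 1.645 + 1.036 = 2.681.
n = 2 × (2.681 / 0.61)² = 2 × 4.395² = 2 × 19.32 = 38.6.
Round up to the next whole participant.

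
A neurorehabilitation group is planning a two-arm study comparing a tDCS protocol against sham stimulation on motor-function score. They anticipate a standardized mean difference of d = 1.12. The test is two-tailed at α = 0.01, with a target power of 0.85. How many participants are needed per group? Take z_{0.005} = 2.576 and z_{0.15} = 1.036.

For two independent groups with equal n: n = 2·((z_{α/2} + z_β) / d)².
z_{α/2} + z_β = 2.576 + 1.036 = 3.612.
n = 2 × (3.612 / 1.12)² = 2 × 3.225² = 2 × 10.40 = 20.8.
Round up to the next whole participant.

n = 21 per group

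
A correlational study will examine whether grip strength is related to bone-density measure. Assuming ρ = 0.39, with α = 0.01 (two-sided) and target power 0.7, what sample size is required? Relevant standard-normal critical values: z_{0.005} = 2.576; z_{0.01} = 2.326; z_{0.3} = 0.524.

Fisher's z: C = ½·ln((1+r)/(1−r)) = ½·ln(2.2787) = 0.4118.
n = ((z_{α/2} + z_β)/C)² + 3.
(2.576 + 0.524) / 0.4118 = 3.100 / 0.4118 = 7.528.
n = 7.528² + 3 = 56.67 + 3 = 59.7.
Round up.

n = 60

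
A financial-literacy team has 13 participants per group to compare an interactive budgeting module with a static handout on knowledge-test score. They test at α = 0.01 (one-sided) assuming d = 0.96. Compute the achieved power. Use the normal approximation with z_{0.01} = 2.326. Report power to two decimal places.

power ≈ 0.55

For two equal groups, power = Φ(d·√(n/2) − z_{α}).
d·√(n/2) = 0.96 × √(13/2) = 0.96 × 2.550 = 2.448.
z_β = 2.448 − 2.326 = 0.122.
Power = Φ(0.122) = 0.548.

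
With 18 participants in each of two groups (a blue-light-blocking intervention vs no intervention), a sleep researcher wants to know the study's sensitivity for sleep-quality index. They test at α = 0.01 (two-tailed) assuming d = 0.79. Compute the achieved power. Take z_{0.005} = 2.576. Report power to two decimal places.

For two equal groups, power = Φ(d·√(n/2) − z_{α/2}).
d·√(n/2) = 0.79 × √(18/2) = 0.79 × 3.000 = 2.370.
z_β = 2.370 − 2.576 = -0.206.
Power = Φ(-0.206) = 0.418.

power ≈ 0.42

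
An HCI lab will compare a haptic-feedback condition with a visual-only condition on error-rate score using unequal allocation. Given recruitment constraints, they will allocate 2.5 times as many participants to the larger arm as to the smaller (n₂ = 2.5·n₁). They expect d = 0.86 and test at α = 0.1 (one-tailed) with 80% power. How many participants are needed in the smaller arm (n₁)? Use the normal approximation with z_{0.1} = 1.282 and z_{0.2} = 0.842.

n₁ = 9

With allocation ratio k = n₂/n₁ = 2.5, Var(x̄₁−x̄₂) = σ²(1/n₁ + 1/(k·n₁)) = σ²·(k+1)/(k·n₁).
So n₁ = (1 + 1/k)·((z_{α} + z_β)/d)² = 1.400 × (2.124/0.86)².
n₁ = 1.400 × 6.10 = 8.5.
Round up: n₁ = 9, giving n₂ = ⌈2.5 × 9⌉ = ⌈22.5⌉ = 23.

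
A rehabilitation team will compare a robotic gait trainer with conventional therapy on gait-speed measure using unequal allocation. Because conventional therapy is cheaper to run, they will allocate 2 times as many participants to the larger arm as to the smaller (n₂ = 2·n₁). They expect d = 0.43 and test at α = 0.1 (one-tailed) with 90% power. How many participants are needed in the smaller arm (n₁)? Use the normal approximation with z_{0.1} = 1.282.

n₁ = 54

With allocation ratio k = n₂/n₁ = 2, Var(x̄₁−x̄₂) = σ²(1/n₁ + 1/(k·n₁)) = σ²·(k+1)/(k·n₁).
So n₁ = (1 + 1/k)·((z_{α} + z_β)/d)² = 1.500 × (2.564/0.43)².
n₁ = 1.500 × 35.55 = 53.3.
Round up: n₁ = 54, giving n₂ = 2 × 54 = 108.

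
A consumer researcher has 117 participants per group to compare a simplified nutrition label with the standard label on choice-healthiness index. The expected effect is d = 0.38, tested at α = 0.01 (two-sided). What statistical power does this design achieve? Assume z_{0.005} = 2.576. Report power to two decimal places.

For two equal groups, power = Φ(d·√(n/2) − z_{α/2}).
d·√(n/2) = 0.38 × √(117/2) = 0.38 × 7.649 = 2.906.
z_β = 2.906 − 2.576 = 0.330.
Power = Φ(0.330) = 0.629.

power ≈ 0.63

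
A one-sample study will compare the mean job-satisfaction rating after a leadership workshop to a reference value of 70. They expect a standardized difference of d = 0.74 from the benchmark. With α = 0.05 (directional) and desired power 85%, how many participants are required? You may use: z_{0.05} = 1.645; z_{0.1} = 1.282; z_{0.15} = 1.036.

n = 14

For a one-sample test: n = ((z_{α} + z_β) / d)².
z_{α} + z_β = 1.645 + 1.036 = 2.681.
n = (2.681 / 0.74)² = 3.623² = 13.13.
Round up.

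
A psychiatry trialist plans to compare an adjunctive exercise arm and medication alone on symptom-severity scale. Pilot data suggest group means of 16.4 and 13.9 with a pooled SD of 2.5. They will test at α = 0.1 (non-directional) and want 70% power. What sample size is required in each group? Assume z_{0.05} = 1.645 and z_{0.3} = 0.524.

Cohen's d = |M₁ − M₂| / SD_pooled = |16.4 − 13.9| / 2.5 = 2.5 / 2.5 = 1.000.
For two independent groups with equal n: n = 2·((z_{α/2} + z_β) / d)².
z_{α/2} + z_β = 1.645 + 0.524 = 2.169.
n = 2 × (2.169 / 1.000)² = 2 × 2.169² = 2 × 4.70 = 9.4.
Round up to the next whole participant.

n = 10 per group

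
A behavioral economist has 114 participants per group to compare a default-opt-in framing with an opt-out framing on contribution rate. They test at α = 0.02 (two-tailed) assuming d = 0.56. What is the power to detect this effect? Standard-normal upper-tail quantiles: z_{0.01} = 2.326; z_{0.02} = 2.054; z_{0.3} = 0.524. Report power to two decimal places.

power ≈ 0.97

For two equal groups, power = Φ(d·√(n/2) − z_{α/2}).
d·√(n/2) = 0.56 × √(114/2) = 0.56 × 7.550 = 4.228.
z_β = 4.228 − 2.326 = 1.902.
Power = Φ(1.902) = 0.971.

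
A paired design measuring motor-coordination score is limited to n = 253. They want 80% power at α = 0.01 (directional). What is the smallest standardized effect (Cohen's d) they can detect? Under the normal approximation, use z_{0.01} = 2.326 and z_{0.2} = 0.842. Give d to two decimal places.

For a single sample (or paired design) of n = 253: d_min = (z_{α} + z_β)/√n.
z-sum = 2.326 + 0.842 = 3.168.
d_min = 3.168 / √253 = 3.168 / 15.906 = 0.199.

d_min ≈ 0.20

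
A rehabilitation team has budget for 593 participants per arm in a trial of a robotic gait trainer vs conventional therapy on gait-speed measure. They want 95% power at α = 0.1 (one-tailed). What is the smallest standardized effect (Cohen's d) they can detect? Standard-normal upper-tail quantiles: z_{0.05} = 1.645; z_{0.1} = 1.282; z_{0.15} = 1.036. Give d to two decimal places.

d_min ≈ 0.17

For two independent groups of n = 593 each: d_min = (z_{α} + z_β)·√(2/n).
z-sum = 1.282 + 1.645 = 2.927.
d_min = 2.927 × √(2/593) = 2.927 × 0.0581 = 0.170.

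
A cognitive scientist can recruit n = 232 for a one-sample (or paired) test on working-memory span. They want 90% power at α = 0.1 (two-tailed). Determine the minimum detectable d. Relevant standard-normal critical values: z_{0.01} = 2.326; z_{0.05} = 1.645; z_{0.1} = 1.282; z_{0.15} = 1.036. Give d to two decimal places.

For a single sample (or paired design) of n = 232: d_min = (z_{α/2} + z_β)/√n.
z-sum = 1.645 + 1.282 = 2.927.
d_min = 2.927 / √232 = 2.927 / 15.232 = 0.192.

d_min ≈ 0.19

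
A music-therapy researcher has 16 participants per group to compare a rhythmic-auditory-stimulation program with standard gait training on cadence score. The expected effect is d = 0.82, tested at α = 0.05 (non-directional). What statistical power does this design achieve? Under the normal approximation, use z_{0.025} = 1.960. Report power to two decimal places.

For two equal groups, power = Φ(d·√(n/2) − z_{α/2}).
d·√(n/2) = 0.82 × √(16/2) = 0.82 × 2.828 = 2.319.
z_β = 2.319 − 1.960 = 0.359.
Power = Φ(0.359) = 0.640.

power ≈ 0.64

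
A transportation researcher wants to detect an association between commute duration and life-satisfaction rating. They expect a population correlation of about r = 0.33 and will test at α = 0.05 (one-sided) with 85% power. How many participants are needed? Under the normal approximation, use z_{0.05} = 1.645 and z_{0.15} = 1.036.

Fisher's z: C = ½·ln((1+r)/(1−r)) = ½·ln(1.9851) = 0.3428.
n = ((z_{α} + z_β)/C)² + 3.
(1.645 + 1.036) / 0.3428 = 2.681 / 0.3428 = 7.821.
n = 7.821² + 3 = 61.17 + 3 = 64.2.
Round up.

n = 65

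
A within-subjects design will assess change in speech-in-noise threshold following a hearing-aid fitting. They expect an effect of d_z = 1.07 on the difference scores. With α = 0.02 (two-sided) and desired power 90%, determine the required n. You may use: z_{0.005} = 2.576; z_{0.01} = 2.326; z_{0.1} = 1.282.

For a paired (one-sample on differences) test: n = ((z_{α/2} + z_β) / d)².
z_{α/2} + z_β = 2.326 + 1.282 = 3.608.
n = (3.608 / 1.07)² = 3.372² = 11.37.
Round up.

n = 12 pairs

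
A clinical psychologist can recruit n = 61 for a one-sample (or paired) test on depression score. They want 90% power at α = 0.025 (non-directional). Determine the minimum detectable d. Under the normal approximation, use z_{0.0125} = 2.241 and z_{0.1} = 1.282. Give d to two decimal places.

d_min ≈ 0.45

For a single sample (or paired design) of n = 61: d_min = (z_{α/2} + z_β)/√n.
z-sum = 2.241 + 1.282 = 3.523.
d_min = 3.523 / √61 = 3.523 / 7.810 = 0.451.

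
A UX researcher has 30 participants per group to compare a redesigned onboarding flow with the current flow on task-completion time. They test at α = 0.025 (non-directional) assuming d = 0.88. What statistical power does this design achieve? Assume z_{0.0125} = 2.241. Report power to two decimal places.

power ≈ 0.88

For two equal groups, power = Φ(d·√(n/2) − z_{α/2}).
d·√(n/2) = 0.88 × √(30/2) = 0.88 × 3.873 = 3.408.
z_β = 3.408 − 2.241 = 1.167.
Power = Φ(1.167) = 0.878.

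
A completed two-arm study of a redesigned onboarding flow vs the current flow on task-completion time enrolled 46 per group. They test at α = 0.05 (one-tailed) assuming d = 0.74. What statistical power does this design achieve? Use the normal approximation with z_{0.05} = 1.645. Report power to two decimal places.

power ≈ 0.97

For two equal groups, power = Φ(d·√(n/2) − z_{α}).
d·√(n/2) = 0.74 × √(46/2) = 0.74 × 4.796 = 3.549.
z_β = 3.549 − 1.645 = 1.904.
Power = Φ(1.904) = 0.972.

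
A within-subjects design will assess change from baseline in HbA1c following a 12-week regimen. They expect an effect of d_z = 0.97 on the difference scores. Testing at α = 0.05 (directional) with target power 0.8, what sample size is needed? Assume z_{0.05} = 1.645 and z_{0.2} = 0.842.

For a paired (one-sample on differences) test: n = ((z_{α} + z_β) / d)².
z_{α} + z_β = 1.645 + 0.842 = 2.487.
n = (2.487 / 0.97)² = 2.564² = 6.57.
Round up.

n = 7 pairs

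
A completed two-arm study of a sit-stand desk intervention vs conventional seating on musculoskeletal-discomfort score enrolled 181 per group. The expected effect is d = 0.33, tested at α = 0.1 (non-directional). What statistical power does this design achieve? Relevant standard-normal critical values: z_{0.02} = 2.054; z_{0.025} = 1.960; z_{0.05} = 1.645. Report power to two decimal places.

For two equal groups, power = Φ(d·√(n/2) − z_{α/2}).
d·√(n/2) = 0.33 × √(181/2) = 0.33 × 9.513 = 3.139.
z_β = 3.139 − 1.645 = 1.494.
Power = Φ(1.494) = 0.932.

power ≈ 0.93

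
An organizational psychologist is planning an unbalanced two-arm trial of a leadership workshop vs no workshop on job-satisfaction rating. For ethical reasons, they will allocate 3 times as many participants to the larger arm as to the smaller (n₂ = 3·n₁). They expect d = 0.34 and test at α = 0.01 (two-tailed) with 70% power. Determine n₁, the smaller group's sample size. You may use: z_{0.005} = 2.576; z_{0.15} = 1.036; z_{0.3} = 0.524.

With allocation ratio k = n₂/n₁ = 3, Var(x̄₁−x̄₂) = σ²(1/n₁ + 1/(k·n₁)) = σ²·(k+1)/(k·n₁).
So n₁ = (1 + 1/k)·((z_{α/2} + z_β)/d)² = 1.333 × (3.100/0.34)².
n₁ = 1.333 × 83.13 = 110.8.
Round up: n₁ = 111, giving n₂ = 3 × 111 = 333.

n₁ = 111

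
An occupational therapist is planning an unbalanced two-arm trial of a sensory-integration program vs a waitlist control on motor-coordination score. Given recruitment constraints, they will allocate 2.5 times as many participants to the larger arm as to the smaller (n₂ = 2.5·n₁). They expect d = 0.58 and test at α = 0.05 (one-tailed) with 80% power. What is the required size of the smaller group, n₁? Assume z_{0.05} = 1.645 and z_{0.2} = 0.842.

With allocation ratio k = n₂/n₁ = 2.5, Var(x̄₁−x̄₂) = σ²(1/n₁ + 1/(k·n₁)) = σ²·(k+1)/(k·n₁).
So n₁ = (1 + 1/k)·((z_{α} + z_β)/d)² = 1.400 × (2.487/0.58)².
n₁ = 1.400 × 18.39 = 25.7.
Round up: n₁ = 26, giving n₂ = 2.5 × 26 = 65.

n₁ = 26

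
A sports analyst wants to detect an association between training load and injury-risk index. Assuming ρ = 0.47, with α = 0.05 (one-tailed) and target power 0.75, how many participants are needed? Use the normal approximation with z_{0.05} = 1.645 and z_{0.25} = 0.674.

n = 24

Fisher's z: C = ½·ln((1+r)/(1−r)) = ½·ln(2.7736) = 0.5101.
n = ((z_{α} + z_β)/C)² + 3.
(1.645 + 0.674) / 0.5101 = 2.319 / 0.5101 = 4.546.
n = 4.546² + 3 = 20.67 + 3 = 23.7.
Round up.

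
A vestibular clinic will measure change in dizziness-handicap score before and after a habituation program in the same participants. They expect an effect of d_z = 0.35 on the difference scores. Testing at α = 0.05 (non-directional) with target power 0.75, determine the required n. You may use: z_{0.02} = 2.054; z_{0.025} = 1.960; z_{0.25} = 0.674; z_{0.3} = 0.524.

n = 57 pairs

For a paired (one-sample on differences) test: n = ((z_{α/2} + z_β) / d)².
z_{α/2} + z_β = 1.960 + 0.674 = 2.634.
n = (2.634 / 0.35)² = 7.526² = 56.64.
Round up.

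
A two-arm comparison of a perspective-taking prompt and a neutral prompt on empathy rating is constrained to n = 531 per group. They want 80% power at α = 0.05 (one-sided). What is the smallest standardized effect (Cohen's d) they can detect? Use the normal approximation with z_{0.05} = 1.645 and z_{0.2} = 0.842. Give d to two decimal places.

For two independent groups of n = 531 each: d_min = (z_{α} + z_β)·√(2/n).
z-sum = 1.645 + 0.842 = 2.487.
d_min = 2.487 × √(2/531) = 2.487 × 0.0614 = 0.153.

d_min ≈ 0.15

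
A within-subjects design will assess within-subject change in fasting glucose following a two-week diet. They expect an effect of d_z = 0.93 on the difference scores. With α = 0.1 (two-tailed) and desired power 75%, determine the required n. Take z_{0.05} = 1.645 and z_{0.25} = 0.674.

For a paired (one-sample on differences) test: n = ((z_{α/2} + z_β) / d)².
z_{α/2} + z_β = 1.645 + 0.674 = 2.319.
n = (2.319 / 0.93)² = 2.494² = 6.22.
Round up.

n = 7 pairs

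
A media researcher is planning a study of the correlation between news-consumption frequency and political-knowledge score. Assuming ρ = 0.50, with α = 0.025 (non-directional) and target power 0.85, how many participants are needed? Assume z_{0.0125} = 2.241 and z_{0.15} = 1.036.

n = 39

Fisher's z: C = ½·ln((1+r)/(1−r)) = ½·ln(3.0000) = 0.5493.
n = ((z_{α/2} + z_β)/C)² + 3.
(2.241 + 1.036) / 0.5493 = 3.277 / 0.5493 = 5.966.
n = 5.966² + 3 = 35.59 + 3 = 38.6.
Round up.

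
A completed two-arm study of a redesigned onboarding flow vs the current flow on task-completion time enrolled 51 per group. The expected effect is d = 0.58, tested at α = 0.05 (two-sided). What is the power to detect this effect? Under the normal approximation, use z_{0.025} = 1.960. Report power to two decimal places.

power ≈ 0.83

For two equal groups, power = Φ(d·√(n/2) − z_{α/2}).
d·√(n/2) = 0.58 × √(51/2) = 0.58 × 5.050 = 2.929.
z_β = 2.929 − 1.960 = 0.969.
Power = Φ(0.969) = 0.834.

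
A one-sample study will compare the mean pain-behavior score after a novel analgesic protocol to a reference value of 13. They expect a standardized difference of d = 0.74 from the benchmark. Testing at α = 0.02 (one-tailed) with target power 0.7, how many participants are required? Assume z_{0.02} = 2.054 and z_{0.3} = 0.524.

For a one-sample test: n = ((z_{α} + z_β) / d)².
z_{α} + z_β = 2.054 + 0.524 = 2.578.
n = (2.578 / 0.74)² = 3.484² = 12.14.
Round up.

n = 13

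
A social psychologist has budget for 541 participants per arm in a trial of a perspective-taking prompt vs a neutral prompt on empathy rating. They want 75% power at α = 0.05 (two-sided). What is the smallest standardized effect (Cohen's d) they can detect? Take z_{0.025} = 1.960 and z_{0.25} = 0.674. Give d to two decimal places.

For two independent groups of n = 541 each: d_min = (z_{α/2} + z_β)·√(2/n).
z-sum = 1.960 + 0.674 = 2.634.
d_min = 2.634 × √(2/541) = 2.634 × 0.0608 = 0.160.

d_min ≈ 0.16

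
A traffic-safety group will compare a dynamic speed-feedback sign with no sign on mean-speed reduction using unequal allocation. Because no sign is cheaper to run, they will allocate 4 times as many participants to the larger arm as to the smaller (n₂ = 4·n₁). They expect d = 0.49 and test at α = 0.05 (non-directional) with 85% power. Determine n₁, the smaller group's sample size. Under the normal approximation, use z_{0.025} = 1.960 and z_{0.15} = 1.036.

With allocation ratio k = n₂/n₁ = 4, Var(x̄₁−x̄₂) = σ²(1/n₁ + 1/(k·n₁)) = σ²·(k+1)/(k·n₁).
So n₁ = (1 + 1/k)·((z_{α/2} + z_β)/d)² = 1.250 × (2.996/0.49)².
n₁ = 1.250 × 37.38 = 46.7.
Round up: n₁ = 47, giving n₂ = 4 × 47 = 188.

n₁ = 47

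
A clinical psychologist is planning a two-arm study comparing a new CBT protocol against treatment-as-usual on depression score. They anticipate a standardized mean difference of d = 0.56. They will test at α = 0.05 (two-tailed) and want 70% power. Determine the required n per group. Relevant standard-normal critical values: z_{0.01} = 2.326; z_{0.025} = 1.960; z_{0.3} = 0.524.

For two independent groups with equal n: n = 2·((z_{α/2} + z_β) / d)².
z_{α/2} + z_β = 1.960 + 0.524 = 2.484.
n = 2 × (2.484 / 0.56)² = 2 × 4.436² = 2 × 19.68 = 39.4.
Round up to the next whole participant.

n = 40 per group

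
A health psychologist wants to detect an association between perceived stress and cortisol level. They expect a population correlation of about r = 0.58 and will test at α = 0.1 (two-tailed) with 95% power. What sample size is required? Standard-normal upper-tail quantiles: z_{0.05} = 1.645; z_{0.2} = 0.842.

n = 28

Fisher's z: C = ½·ln((1+r)/(1−r)) = ½·ln(3.7619) = 0.6625.
n = ((z_{α/2} + z_β)/C)² + 3.
(1.645 + 1.645) / 0.6625 = 3.290 / 0.6625 = 4.966.
n = 4.966² + 3 = 24.66 + 3 = 27.7.
Round up.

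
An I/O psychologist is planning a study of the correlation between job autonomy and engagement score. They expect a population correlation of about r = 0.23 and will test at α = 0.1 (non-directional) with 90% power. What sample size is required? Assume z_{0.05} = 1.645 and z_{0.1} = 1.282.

Fisher's z: C = ½·ln((1+r)/(1−r)) = ½·ln(1.5974) = 0.2342.
n = ((z_{α/2} + z_β)/C)² + 3.
(1.645 + 1.282) / 0.2342 = 2.927 / 0.2342 = 12.498.
n = 12.498² + 3 = 156.20 + 3 = 159.2.
Round up.

n = 160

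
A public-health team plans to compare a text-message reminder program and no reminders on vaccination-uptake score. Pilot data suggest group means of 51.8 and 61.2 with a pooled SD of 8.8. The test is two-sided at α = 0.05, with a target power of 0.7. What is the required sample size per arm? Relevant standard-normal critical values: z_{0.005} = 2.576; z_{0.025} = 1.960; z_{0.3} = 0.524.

n = 11 per group

Cohen's d = |M₁ − M₂| / SD_pooled = |51.8 − 61.2| / 8.8 = 9.4 / 8.8 = 1.068.
For two independent groups with equal n: n = 2·((z_{α/2} + z_β) / d)².
z_{α/2} + z_β = 1.960 + 0.524 = 2.484.
n = 2 × (2.484 / 1.068)² = 2 × 2.326² = 2 × 5.41 = 10.8.
Round up to the next whole participant.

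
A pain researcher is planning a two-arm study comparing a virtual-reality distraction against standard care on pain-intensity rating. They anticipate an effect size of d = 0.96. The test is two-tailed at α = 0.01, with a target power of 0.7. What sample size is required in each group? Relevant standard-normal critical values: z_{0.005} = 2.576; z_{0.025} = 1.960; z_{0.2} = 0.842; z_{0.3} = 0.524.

n = 21 per group

For two independent groups with equal n: n = 2·((z_{α/2} + z_β) / d)².
z_{α/2} + z_β = 2.576 + 0.524 = 3.100.
n = 2 × (3.100 / 0.96)² = 2 × 3.229² = 2 × 10.43 = 20.9.
Round up to the next whole participant.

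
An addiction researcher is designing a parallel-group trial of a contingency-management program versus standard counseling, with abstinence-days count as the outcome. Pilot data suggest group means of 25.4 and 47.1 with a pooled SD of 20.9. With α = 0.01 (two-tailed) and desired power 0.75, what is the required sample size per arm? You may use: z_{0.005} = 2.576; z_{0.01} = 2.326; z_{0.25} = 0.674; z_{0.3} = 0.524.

Cohen's d = |M₁ − M₂| / SD_pooled = |25.4 − 47.1| / 20.9 = 21.7 / 20.9 = 1.038.
For two independent groups with equal n: n = 2·((z_{α/2} + z_β) / d)².
z_{α/2} + z_β = 2.576 + 0.674 = 3.250.
n = 2 × (3.250 / 1.038)² = 2 × 3.131² = 2 × 9.80 = 19.6.
Round up to the next whole participant.

n = 20 per group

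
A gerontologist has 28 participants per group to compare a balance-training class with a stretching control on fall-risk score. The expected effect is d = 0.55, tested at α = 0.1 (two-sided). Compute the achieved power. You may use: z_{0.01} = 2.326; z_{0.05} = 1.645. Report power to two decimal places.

power ≈ 0.66

For two equal groups, power = Φ(d·√(n/2) − z_{α/2}).
d·√(n/2) = 0.55 × √(28/2) = 0.55 × 3.742 = 2.058.
z_β = 2.058 − 1.645 = 0.413.
Power = Φ(0.413) = 0.660.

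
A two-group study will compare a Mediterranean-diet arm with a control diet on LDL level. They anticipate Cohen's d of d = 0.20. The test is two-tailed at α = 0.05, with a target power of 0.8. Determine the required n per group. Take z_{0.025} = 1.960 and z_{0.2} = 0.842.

For two independent groups with equal n: n = 2·((z_{α/2} + z_β) / d)².
z_{α/2} + z_β = 1.960 + 0.842 = 2.802.
n = 2 × (2.802 / 0.20)² = 2 × 14.010² = 2 × 196.28 = 392.6.
Round up to the next whole participant.

n = 393 per group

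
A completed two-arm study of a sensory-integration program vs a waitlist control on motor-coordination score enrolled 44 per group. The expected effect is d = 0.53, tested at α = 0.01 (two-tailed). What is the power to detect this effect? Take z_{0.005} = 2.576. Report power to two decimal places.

power ≈ 0.46

For two equal groups, power = Φ(d·√(n/2) − z_{α/2}).
d·√(n/2) = 0.53 × √(44/2) = 0.53 × 4.690 = 2.486.
z_β = 2.486 − 2.576 = -0.090.
Power = Φ(-0.090) = 0.464.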